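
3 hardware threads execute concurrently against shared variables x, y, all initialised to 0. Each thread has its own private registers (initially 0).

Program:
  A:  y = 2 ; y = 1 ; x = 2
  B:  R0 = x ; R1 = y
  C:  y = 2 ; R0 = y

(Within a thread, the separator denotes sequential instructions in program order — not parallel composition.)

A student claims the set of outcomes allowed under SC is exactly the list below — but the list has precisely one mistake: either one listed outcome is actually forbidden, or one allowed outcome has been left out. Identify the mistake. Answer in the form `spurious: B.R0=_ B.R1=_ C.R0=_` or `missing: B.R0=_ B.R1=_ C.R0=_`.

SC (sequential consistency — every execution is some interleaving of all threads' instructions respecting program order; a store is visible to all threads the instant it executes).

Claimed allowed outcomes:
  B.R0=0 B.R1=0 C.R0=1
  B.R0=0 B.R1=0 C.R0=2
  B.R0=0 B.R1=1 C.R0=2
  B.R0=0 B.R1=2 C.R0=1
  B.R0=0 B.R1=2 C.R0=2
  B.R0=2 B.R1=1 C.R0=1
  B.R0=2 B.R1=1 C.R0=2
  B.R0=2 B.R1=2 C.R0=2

outcome vector order: (B.R0,B.R1,C.R0)
[SC] allowed = {<0 0 1> <0 0 2> <0 1 1> <0 1 2> <0 2 1> <0 2 2> <2 1 1> <2 1 2> <2 2 2>}
SC∖claimed = {<0 1 1>}

missing: B.R0=0 B.R1=1 C.R0=1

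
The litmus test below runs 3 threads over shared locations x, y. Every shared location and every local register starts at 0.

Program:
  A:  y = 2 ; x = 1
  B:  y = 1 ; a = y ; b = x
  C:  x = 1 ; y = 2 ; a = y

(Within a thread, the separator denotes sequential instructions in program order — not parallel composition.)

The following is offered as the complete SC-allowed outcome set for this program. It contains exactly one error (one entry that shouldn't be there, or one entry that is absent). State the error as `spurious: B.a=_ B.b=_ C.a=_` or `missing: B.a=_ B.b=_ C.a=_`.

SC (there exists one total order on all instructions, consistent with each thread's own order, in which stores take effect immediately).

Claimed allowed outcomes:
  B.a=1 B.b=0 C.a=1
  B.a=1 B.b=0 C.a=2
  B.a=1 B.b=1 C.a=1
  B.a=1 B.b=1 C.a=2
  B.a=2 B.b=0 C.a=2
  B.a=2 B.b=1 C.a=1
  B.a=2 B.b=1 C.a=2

outcome vector order: (B.a,B.b,C.a)
under SC → (1,0,2); (1,1,1); (1,1,2); (2,0,2); (2,1,1); (2,1,2)
claimed∖SC = {(1,0,1)}

spurious: B.a=1 B.b=0 C.a=1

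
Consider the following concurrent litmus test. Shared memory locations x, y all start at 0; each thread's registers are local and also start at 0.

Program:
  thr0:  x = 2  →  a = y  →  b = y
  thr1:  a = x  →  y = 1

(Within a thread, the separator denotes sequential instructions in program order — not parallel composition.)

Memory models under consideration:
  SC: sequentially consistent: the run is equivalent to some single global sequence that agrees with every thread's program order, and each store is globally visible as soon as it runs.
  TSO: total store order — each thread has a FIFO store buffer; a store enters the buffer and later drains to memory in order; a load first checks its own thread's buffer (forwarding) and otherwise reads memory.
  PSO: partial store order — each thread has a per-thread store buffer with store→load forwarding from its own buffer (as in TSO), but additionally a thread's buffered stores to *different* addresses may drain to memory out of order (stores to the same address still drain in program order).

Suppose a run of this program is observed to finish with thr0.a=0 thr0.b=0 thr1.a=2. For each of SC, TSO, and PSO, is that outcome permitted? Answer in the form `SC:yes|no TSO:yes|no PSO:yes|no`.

SC:yes TSO:yes PSO:yes

outcome vector order: (thr0.a,thr0.b,thr1.a)
under SC → <0 0 0> <0 0 2> <0 1 0> <0 1 2> <1 1 0> <1 1 2>
under TSO → <0 0 0> <0 0 2> <0 1 0> <0 1 2> <1 1 0> <1 1 2>
under PSO → <0 0 0> <0 0 2> <0 1 0> <0 1 2> <1 1 0> <1 1 2>
target <0 0 2> ∈ {SC,TSO,PSO}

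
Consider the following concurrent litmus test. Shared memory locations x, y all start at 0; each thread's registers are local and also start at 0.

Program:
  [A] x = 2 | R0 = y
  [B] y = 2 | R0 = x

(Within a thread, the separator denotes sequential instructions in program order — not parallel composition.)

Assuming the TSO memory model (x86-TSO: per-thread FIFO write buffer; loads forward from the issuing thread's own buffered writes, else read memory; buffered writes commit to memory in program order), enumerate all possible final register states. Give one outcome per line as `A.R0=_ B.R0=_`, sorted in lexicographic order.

outcome vector order: (A.R0,B.R0)
|TSO outcomes| = 4

A.R0=0 B.R0=0
A.R0=0 B.R0=2
A.R0=2 B.R0=0
A.R0=2 B.R0=2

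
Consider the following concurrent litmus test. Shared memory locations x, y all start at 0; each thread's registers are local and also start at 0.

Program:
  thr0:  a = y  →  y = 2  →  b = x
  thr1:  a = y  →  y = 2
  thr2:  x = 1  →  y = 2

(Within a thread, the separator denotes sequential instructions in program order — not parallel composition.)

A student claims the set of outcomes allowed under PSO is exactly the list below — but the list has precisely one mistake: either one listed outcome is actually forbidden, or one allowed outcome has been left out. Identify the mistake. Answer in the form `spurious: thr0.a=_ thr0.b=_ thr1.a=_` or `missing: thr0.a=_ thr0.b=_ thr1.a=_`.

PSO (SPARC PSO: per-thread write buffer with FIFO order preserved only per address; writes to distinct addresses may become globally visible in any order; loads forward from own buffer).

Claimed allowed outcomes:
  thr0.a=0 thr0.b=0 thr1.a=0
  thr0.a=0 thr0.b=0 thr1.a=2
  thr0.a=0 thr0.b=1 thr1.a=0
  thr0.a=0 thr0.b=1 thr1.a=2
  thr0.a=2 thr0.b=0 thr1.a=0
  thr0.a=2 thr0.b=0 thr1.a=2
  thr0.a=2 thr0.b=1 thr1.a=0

missing: thr0.a=2 thr0.b=1 thr1.a=2

outcome vector order: (thr0.a,thr0.b,thr1.a)
PSO: 8 outcomes — {<0 0 0>, <0 0 2>, <0 1 0>, <0 1 2>, <2 0 0>, <2 0 2>, <2 1 0>, <2 1 2>}
PSO∖claimed = {<2 1 2>}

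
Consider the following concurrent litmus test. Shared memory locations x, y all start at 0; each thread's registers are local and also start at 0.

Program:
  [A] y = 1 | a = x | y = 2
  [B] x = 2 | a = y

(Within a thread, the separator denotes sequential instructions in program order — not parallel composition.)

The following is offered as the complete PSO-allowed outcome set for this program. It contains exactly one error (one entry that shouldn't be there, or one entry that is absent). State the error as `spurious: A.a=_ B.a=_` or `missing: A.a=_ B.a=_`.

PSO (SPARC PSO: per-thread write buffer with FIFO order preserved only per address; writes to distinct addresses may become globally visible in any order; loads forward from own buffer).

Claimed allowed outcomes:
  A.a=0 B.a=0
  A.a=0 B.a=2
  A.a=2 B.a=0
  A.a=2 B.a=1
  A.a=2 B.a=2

outcome vector order: (A.a,B.a)
under PSO → (0,0); (0,1); (0,2); (2,0); (2,1); (2,2)
PSO∖claimed = {(0,1)}

missing: A.a=0 B.a=1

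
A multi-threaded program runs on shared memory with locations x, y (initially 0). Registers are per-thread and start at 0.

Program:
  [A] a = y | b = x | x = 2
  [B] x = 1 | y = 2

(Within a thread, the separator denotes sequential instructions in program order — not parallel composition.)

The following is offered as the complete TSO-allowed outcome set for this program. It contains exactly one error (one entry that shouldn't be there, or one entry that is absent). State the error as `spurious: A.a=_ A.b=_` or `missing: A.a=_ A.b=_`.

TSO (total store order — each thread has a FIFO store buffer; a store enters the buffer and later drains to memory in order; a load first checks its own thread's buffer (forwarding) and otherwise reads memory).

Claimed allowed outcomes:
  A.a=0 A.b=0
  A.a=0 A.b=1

missing: A.a=2 A.b=1

outcome vector order: (A.a,A.b)
[TSO] allowed = {00 01 21}
TSO∖claimed = {21}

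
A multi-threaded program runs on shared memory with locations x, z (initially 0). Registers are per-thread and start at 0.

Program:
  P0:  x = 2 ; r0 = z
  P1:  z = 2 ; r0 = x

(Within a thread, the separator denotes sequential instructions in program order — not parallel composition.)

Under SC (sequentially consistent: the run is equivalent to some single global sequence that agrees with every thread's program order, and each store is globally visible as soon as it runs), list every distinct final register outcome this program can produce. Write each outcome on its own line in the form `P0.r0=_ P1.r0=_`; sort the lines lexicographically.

P0.r0=0 P1.r0=2
P0.r0=2 P1.r0=0
P0.r0=2 P1.r0=2

outcome vector order: (P0.r0,P1.r0)
|SC outcomes| = 3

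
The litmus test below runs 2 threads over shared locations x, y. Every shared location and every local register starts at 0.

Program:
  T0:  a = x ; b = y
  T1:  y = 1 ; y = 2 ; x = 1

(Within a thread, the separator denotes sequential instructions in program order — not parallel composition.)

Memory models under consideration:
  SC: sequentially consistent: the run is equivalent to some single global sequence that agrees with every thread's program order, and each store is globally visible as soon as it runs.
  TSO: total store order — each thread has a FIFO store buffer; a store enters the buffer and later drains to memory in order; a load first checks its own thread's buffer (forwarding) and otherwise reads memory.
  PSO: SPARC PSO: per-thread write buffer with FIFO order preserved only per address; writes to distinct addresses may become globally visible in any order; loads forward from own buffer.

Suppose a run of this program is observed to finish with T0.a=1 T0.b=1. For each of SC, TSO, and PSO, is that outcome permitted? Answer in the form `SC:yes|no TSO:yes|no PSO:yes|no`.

outcome vector order: (T0.a,T0.b)
SC: 4 outcomes — {<0 0>, <0 1>, <0 2>, <1 2>}
TSO: 4 outcomes — {<0 0>, <0 1>, <0 2>, <1 2>}
PSO: 6 outcomes — {<0 0>, <0 1>, <0 2>, <1 0>, <1 1>, <1 2>}
target <1 1> ∈ {PSO}

SC:no TSO:no PSO:yes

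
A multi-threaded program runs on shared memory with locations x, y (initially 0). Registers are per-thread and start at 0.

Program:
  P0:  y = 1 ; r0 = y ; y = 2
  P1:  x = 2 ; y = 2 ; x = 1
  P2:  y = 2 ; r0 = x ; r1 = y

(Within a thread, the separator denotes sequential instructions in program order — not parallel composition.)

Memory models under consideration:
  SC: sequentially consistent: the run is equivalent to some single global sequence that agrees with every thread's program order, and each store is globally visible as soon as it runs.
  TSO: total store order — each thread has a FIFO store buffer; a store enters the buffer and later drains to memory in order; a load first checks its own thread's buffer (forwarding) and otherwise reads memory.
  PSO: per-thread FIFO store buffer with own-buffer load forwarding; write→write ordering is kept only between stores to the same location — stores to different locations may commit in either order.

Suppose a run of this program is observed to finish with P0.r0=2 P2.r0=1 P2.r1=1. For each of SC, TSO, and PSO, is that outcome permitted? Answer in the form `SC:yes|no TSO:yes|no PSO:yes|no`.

SC:no TSO:no PSO:yes

outcome vector order: (P0.r0,P2.r0,P2.r1)
SC: 11 outcomes — {(1,0,1); (1,0,2); (1,1,1); (1,1,2); (1,2,1); (1,2,2); (2,0,1); (2,0,2); (2,1,2); (2,2,1); (2,2,2)}
TSO: 11 outcomes — {(1,0,1); (1,0,2); (1,1,1); (1,1,2); (1,2,1); (1,2,2); (2,0,1); (2,0,2); (2,1,2); (2,2,1); (2,2,2)}
PSO: 12 outcomes — {(1,0,1); (1,0,2); (1,1,1); (1,1,2); (1,2,1); (1,2,2); (2,0,1); (2,0,2); (2,1,1); (2,1,2); (2,2,1); (2,2,2)}
target (2,1,1) ∈ {PSO}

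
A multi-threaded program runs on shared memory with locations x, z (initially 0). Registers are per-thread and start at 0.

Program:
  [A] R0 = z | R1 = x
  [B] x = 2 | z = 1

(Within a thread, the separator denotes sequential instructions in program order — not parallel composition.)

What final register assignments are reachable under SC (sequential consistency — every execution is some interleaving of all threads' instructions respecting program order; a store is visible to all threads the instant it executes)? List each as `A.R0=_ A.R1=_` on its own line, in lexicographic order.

A.R0=0 A.R1=0
A.R0=0 A.R1=2
A.R0=1 A.R1=2

outcome vector order: (A.R0,A.R1)
|SC outcomes| = 3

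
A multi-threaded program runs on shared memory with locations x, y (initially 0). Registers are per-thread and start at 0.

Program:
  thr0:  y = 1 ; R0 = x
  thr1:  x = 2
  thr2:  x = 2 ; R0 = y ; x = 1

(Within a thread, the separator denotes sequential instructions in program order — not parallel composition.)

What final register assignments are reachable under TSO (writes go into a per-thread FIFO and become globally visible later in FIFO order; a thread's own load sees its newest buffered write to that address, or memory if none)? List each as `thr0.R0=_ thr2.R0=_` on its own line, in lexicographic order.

outcome vector order: (thr0.R0,thr2.R0)
|TSO outcomes| = 6

thr0.R0=0 thr2.R0=0
thr0.R0=0 thr2.R0=1
thr0.R0=1 thr2.R0=0
thr0.R0=1 thr2.R0=1
thr0.R0=2 thr2.R0=0
thr0.R0=2 thr2.R0=1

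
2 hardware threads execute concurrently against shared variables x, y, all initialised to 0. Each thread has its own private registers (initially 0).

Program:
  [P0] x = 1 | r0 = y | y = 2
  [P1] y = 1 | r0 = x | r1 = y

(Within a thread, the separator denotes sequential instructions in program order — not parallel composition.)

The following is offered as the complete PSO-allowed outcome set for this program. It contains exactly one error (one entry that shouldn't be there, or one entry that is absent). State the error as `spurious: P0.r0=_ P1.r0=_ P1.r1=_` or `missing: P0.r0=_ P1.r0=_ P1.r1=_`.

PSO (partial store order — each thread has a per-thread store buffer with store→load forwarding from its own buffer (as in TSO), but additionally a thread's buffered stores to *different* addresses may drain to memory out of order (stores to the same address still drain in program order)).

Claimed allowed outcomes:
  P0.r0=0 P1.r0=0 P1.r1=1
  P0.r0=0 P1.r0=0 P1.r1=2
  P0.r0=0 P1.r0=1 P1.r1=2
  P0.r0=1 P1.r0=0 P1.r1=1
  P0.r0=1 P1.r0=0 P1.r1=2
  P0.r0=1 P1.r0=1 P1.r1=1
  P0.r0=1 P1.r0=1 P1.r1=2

outcome vector order: (P0.r0,P1.r0,P1.r1)
under PSO → 0/0/1; 0/0/2; 0/1/1; 0/1/2; 1/0/1; 1/0/2; 1/1/1; 1/1/2
PSO∖claimed = {0/1/1}

missing: P0.r0=0 P1.r0=1 P1.r1=1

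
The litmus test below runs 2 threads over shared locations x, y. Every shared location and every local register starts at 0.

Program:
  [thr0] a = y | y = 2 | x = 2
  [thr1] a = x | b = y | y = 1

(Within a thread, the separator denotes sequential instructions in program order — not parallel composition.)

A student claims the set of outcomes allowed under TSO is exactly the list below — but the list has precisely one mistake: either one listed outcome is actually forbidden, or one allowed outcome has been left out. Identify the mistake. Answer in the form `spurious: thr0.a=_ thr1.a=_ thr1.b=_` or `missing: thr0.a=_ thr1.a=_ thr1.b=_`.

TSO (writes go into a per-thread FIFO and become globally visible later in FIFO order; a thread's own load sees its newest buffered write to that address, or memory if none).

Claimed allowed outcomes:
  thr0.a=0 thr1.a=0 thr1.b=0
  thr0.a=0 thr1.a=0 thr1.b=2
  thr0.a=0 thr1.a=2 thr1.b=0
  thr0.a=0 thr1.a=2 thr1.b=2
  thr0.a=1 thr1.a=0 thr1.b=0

outcome vector order: (thr0.a,thr1.a,thr1.b)
[TSO] allowed = {0/0/0, 0/0/2, 0/2/2, 1/0/0}
claimed∖TSO = {0/2/0}

spurious: thr0.a=0 thr1.a=2 thr1.b=0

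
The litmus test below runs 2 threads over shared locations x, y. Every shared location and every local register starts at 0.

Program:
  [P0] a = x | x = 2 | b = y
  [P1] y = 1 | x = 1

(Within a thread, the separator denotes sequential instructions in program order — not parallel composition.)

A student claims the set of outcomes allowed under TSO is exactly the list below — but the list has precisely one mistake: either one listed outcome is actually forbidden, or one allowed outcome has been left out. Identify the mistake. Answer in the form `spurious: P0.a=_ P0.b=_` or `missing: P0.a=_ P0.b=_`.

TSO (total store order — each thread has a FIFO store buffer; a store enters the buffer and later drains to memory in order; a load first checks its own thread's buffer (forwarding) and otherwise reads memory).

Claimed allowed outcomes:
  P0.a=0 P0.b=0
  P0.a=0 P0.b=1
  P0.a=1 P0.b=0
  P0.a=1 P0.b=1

outcome vector order: (P0.a,P0.b)
TSO (3): (0,0), (0,1), (1,1)
claimed∖TSO = {(1,0)}

spurious: P0.a=1 P0.b=0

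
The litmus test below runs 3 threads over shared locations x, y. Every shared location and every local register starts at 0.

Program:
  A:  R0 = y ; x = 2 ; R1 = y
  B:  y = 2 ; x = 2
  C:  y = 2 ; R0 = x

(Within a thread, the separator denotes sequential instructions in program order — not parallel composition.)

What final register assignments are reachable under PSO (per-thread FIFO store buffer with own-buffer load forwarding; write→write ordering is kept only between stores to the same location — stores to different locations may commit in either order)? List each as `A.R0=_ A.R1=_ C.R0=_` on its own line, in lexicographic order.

outcome vector order: (A.R0,A.R1,C.R0)
|PSO outcomes| = 6

A.R0=0 A.R1=0 C.R0=0
A.R0=0 A.R1=0 C.R0=2
A.R0=0 A.R1=2 C.R0=0
A.R0=0 A.R1=2 C.R0=2
A.R0=2 A.R1=2 C.R0=0
A.R0=2 A.R1=2 C.R0=2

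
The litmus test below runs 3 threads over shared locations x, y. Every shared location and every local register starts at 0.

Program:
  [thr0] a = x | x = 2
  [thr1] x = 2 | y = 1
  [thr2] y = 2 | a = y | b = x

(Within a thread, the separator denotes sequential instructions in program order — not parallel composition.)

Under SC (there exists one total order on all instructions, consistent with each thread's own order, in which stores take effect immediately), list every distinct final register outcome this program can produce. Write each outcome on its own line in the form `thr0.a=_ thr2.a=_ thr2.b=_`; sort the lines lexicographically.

thr0.a=0 thr2.a=1 thr2.b=2
thr0.a=0 thr2.a=2 thr2.b=0
thr0.a=0 thr2.a=2 thr2.b=2
thr0.a=2 thr2.a=1 thr2.b=2
thr0.a=2 thr2.a=2 thr2.b=0
thr0.a=2 thr2.a=2 thr2.b=2

outcome vector order: (thr0.a,thr2.a,thr2.b)
|SC outcomes| = 6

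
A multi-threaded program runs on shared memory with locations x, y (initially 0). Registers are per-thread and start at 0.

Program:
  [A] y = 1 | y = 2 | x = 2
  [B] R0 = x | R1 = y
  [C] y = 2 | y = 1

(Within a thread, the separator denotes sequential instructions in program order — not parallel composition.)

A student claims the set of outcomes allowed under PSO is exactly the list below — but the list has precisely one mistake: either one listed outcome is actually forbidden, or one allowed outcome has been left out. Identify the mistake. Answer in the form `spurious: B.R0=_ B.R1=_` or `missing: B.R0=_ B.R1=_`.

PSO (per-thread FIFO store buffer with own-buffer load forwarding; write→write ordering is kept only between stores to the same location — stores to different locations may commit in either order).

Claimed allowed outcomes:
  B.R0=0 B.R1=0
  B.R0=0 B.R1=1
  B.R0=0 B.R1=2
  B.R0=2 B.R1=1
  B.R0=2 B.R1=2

outcome vector order: (B.R0,B.R1)
PSO (6): 0/0 0/1 0/2 2/0 2/1 2/2
PSO∖claimed = {2/0}

missing: B.R0=2 B.R1=0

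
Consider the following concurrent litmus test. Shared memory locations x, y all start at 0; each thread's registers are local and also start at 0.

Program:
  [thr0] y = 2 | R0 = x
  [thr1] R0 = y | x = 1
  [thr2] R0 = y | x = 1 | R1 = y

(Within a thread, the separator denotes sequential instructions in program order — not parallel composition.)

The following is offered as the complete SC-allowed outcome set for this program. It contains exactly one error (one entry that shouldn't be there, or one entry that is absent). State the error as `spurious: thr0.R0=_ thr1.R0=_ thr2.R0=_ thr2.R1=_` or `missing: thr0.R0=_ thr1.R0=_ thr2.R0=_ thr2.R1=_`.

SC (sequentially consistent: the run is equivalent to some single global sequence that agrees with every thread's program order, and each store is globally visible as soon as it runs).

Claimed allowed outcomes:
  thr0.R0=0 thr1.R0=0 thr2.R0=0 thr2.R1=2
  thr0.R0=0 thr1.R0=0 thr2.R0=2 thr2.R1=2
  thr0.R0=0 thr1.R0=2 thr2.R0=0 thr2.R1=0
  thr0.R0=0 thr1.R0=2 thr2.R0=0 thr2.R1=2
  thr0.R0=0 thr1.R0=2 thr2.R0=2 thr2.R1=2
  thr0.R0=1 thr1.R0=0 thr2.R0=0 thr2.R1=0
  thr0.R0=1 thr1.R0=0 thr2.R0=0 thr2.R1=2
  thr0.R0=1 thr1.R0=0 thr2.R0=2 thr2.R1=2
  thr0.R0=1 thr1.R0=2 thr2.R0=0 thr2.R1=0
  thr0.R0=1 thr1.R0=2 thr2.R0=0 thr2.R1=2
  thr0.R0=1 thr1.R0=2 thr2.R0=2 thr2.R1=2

spurious: thr0.R0=0 thr1.R0=2 thr2.R0=0 thr2.R1=0

outcome vector order: (thr0.R0,thr1.R0,thr2.R0,thr2.R1)
[SC] allowed = {0/0/0/2 0/0/2/2 0/2/0/2 0/2/2/2 1/0/0/0 1/0/0/2 1/0/2/2 1/2/0/0 1/2/0/2 1/2/2/2}
claimed∖SC = {0/2/0/0}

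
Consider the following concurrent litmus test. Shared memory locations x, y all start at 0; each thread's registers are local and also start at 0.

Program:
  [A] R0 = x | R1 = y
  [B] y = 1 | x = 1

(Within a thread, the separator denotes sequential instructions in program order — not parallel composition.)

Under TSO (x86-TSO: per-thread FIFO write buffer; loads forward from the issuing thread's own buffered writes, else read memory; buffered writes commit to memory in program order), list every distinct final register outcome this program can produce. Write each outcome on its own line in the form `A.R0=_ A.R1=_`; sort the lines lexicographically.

outcome vector order: (A.R0,A.R1)
|TSO outcomes| = 3

A.R0=0 A.R1=0
A.R0=0 A.R1=1
A.R0=1 A.R1=1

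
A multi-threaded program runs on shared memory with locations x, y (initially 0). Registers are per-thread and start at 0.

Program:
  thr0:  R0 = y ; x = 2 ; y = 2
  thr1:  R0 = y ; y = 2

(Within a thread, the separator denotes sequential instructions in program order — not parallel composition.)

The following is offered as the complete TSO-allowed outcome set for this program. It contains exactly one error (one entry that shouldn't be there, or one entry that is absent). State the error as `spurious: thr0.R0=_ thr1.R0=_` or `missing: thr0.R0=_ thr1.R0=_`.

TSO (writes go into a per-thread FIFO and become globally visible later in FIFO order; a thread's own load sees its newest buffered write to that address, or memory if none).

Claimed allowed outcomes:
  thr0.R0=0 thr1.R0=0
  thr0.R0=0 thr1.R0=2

outcome vector order: (thr0.R0,thr1.R0)
[TSO] allowed = {00; 02; 20}
TSO∖claimed = {20}

missing: thr0.R0=2 thr1.R0=0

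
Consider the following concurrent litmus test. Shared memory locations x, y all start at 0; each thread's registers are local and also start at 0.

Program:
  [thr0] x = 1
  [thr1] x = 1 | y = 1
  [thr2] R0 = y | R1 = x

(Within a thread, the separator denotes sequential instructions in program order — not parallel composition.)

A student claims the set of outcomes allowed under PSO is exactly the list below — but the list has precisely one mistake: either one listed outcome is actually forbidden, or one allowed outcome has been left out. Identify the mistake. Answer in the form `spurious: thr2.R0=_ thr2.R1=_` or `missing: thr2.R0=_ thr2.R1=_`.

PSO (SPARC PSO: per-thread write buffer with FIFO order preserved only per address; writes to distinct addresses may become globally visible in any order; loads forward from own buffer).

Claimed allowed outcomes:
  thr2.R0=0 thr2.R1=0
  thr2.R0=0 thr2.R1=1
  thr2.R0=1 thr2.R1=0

missing: thr2.R0=1 thr2.R1=1

outcome vector order: (thr2.R0,thr2.R1)
PSO: 4 outcomes — {(0,0) (0,1) (1,0) (1,1)}
PSO∖claimed = {(1,1)}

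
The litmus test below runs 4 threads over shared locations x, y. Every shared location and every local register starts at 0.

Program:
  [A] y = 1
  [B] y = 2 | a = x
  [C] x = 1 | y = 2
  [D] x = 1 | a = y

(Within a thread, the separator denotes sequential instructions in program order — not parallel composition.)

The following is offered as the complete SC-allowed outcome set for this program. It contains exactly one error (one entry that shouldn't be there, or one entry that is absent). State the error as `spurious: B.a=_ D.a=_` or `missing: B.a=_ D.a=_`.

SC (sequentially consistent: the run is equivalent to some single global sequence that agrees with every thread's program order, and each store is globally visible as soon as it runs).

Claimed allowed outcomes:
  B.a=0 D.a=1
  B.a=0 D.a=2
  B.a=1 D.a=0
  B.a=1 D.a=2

missing: B.a=1 D.a=1

outcome vector order: (B.a,D.a)
under SC → (0,1), (0,2), (1,0), (1,1), (1,2)
SC∖claimed = {(1,1)}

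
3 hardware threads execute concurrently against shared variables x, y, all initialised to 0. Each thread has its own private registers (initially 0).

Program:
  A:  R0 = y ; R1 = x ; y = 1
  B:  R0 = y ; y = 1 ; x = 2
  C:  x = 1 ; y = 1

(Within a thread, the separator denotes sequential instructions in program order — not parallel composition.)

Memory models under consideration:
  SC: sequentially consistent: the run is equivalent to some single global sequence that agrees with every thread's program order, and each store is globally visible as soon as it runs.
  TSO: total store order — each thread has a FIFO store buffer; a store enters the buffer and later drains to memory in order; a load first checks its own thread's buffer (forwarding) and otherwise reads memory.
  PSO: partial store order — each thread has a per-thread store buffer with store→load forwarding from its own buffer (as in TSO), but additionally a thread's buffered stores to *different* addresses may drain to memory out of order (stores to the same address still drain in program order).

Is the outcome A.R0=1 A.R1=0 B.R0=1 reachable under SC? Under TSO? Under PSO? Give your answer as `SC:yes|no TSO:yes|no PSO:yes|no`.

SC:no TSO:no PSO:yes

outcome vector order: (A.R0,A.R1,B.R0)
SC (11): <0 0 0>, <0 0 1>, <0 1 0>, <0 1 1>, <0 2 0>, <0 2 1>, <1 0 0>, <1 1 0>, <1 1 1>, <1 2 0>, <1 2 1>
TSO (11): <0 0 0>, <0 0 1>, <0 1 0>, <0 1 1>, <0 2 0>, <0 2 1>, <1 0 0>, <1 1 0>, <1 1 1>, <1 2 0>, <1 2 1>
PSO (12): <0 0 0>, <0 0 1>, <0 1 0>, <0 1 1>, <0 2 0>, <0 2 1>, <1 0 0>, <1 0 1>, <1 1 0>, <1 1 1>, <1 2 0>, <1 2 1>
target <1 0 1> ∈ {PSO}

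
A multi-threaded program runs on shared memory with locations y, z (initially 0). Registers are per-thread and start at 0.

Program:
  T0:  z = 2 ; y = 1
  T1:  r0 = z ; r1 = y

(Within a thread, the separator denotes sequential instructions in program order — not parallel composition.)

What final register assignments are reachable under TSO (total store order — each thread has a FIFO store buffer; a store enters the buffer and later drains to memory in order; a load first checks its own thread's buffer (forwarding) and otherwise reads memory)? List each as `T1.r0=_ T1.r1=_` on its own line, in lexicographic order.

outcome vector order: (T1.r0,T1.r1)
|TSO outcomes| = 4

T1.r0=0 T1.r1=0
T1.r0=0 T1.r1=1
T1.r0=2 T1.r1=0
T1.r0=2 T1.r1=1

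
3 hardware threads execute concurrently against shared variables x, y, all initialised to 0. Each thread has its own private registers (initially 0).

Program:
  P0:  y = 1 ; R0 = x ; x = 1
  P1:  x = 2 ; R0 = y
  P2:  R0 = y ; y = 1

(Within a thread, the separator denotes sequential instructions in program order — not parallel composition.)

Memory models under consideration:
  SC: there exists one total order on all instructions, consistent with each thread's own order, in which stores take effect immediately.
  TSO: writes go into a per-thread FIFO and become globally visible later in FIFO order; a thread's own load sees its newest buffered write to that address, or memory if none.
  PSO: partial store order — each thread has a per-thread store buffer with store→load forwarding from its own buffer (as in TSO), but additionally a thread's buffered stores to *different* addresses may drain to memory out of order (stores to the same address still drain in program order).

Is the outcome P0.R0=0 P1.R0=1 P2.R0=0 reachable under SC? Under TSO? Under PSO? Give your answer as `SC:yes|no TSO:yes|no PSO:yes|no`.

outcome vector order: (P0.R0,P1.R0,P2.R0)
under SC → 0/1/0 0/1/1 2/0/0 2/0/1 2/1/0 2/1/1
under TSO → 0/0/0 0/0/1 0/1/0 0/1/1 2/0/0 2/0/1 2/1/0 2/1/1
under PSO → 0/0/0 0/0/1 0/1/0 0/1/1 2/0/0 2/0/1 2/1/0 2/1/1
target 0/1/0 ∈ {SC,TSO,PSO}

SC:yes TSO:yes PSO:yes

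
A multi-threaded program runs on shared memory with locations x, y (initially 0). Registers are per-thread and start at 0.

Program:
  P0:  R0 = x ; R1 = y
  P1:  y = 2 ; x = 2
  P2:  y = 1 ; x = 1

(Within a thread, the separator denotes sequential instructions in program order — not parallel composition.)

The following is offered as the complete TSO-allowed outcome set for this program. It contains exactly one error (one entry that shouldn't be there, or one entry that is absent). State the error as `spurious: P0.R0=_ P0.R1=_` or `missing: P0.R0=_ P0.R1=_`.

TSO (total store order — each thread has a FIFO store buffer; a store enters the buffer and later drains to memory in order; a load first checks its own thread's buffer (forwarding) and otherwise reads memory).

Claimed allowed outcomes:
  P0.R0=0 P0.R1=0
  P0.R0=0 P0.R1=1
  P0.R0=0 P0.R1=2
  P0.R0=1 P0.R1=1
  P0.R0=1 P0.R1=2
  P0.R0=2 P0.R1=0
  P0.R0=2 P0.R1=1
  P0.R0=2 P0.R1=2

spurious: P0.R0=2 P0.R1=0

outcome vector order: (P0.R0,P0.R1)
TSO (7): (0,0); (0,1); (0,2); (1,1); (1,2); (2,1); (2,2)
claimed∖TSO = {(2,0)}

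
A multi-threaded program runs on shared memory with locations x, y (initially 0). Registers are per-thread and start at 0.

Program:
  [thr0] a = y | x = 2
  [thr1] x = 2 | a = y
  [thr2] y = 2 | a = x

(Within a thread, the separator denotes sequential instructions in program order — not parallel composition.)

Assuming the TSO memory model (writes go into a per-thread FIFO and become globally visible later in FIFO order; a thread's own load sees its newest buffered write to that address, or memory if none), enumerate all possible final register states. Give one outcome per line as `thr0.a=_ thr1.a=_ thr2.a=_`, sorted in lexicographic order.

thr0.a=0 thr1.a=0 thr2.a=0
thr0.a=0 thr1.a=0 thr2.a=2
thr0.a=0 thr1.a=2 thr2.a=0
thr0.a=0 thr1.a=2 thr2.a=2
thr0.a=2 thr1.a=0 thr2.a=0
thr0.a=2 thr1.a=0 thr2.a=2
thr0.a=2 thr1.a=2 thr2.a=0
thr0.a=2 thr1.a=2 thr2.a=2

outcome vector order: (thr0.a,thr1.a,thr2.a)
|TSO outcomes| = 8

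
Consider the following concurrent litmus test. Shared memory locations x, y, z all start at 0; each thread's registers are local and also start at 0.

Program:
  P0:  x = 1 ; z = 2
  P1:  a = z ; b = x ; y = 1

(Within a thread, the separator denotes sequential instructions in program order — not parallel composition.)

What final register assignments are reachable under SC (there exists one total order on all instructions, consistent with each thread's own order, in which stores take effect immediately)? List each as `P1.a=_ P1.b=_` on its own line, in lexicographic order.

outcome vector order: (P1.a,P1.b)
|SC outcomes| = 3

P1.a=0 P1.b=0
P1.a=0 P1.b=1
P1.a=2 P1.b=1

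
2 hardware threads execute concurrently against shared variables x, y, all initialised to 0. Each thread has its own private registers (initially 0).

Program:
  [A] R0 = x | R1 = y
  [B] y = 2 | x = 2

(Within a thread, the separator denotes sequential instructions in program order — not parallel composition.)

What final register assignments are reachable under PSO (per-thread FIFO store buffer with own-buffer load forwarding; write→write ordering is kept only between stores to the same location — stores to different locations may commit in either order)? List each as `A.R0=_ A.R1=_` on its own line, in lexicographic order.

outcome vector order: (A.R0,A.R1)
|PSO outcomes| = 4

A.R0=0 A.R1=0
A.R0=0 A.R1=2
A.R0=2 A.R1=0
A.R0=2 A.R1=2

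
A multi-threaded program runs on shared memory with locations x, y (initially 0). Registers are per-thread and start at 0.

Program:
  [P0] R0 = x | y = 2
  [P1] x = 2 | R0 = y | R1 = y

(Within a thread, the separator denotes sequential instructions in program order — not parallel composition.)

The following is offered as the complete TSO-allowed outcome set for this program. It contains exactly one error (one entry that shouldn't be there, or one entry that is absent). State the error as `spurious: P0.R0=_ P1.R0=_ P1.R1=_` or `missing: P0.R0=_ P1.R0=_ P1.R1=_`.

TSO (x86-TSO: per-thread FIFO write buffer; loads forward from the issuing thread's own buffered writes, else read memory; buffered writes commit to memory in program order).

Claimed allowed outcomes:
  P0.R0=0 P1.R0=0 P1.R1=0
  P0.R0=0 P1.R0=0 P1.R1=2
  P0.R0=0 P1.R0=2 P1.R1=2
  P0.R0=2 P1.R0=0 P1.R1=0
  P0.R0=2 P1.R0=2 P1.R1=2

outcome vector order: (P0.R0,P1.R0,P1.R1)
under TSO → (0,0,0), (0,0,2), (0,2,2), (2,0,0), (2,0,2), (2,2,2)
TSO∖claimed = {(2,0,2)}

missing: P0.R0=2 P1.R0=0 P1.R1=2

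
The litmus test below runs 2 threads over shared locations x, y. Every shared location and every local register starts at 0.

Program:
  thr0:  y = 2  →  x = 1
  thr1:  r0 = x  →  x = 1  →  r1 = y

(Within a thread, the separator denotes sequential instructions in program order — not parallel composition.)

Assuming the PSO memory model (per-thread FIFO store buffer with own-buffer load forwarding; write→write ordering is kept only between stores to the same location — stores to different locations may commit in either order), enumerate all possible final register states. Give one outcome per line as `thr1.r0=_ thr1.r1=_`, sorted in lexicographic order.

thr1.r0=0 thr1.r1=0
thr1.r0=0 thr1.r1=2
thr1.r0=1 thr1.r1=0
thr1.r0=1 thr1.r1=2

outcome vector order: (thr1.r0,thr1.r1)
|PSO outcomes| = 4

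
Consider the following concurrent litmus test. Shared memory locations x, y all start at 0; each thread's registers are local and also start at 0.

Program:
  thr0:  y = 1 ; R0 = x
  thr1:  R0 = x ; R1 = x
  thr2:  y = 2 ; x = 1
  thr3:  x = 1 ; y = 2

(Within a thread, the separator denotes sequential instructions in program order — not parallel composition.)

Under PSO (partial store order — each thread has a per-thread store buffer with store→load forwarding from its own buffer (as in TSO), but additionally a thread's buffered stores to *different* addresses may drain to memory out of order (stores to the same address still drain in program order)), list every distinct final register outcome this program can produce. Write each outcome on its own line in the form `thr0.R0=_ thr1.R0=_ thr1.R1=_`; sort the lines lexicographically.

thr0.R0=0 thr1.R0=0 thr1.R1=0
thr0.R0=0 thr1.R0=0 thr1.R1=1
thr0.R0=0 thr1.R0=1 thr1.R1=1
thr0.R0=1 thr1.R0=0 thr1.R1=0
thr0.R0=1 thr1.R0=0 thr1.R1=1
thr0.R0=1 thr1.R0=1 thr1.R1=1

outcome vector order: (thr0.R0,thr1.R0,thr1.R1)
|PSO outcomes| = 6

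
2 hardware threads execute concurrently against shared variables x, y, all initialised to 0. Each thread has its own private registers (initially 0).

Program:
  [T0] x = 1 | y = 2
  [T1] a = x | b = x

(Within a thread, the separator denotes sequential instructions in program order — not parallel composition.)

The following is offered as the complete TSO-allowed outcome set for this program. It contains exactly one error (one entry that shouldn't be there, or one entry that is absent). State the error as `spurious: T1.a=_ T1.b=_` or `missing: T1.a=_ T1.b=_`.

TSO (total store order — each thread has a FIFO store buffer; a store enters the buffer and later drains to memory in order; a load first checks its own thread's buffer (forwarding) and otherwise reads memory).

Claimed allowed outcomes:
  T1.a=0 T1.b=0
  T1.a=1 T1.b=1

outcome vector order: (T1.a,T1.b)
TSO (3): 0/0, 0/1, 1/1
TSO∖claimed = {0/1}

missing: T1.a=0 T1.b=1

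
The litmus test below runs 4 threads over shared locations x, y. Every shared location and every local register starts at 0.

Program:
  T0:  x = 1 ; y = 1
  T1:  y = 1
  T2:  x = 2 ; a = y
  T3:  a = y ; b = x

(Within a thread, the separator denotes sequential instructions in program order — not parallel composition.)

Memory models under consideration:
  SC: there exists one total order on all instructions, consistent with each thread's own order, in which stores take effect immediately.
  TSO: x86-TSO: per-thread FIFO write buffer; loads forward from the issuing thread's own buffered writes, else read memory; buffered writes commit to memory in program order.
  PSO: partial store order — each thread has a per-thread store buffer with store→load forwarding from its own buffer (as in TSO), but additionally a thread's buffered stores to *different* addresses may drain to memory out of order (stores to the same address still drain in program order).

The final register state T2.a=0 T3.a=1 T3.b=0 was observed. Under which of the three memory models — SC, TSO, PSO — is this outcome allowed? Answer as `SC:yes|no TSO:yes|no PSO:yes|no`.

outcome vector order: (T2.a,T3.a,T3.b)
SC (11): 000, 001, 002, 011, 012, 100, 101, 102, 110, 111, 112
TSO (12): 000, 001, 002, 010, 011, 012, 100, 101, 102, 110, 111, 112
PSO (12): 000, 001, 002, 010, 011, 012, 100, 101, 102, 110, 111, 112
target 010 ∈ {TSO,PSO}

SC:no TSO:yes PSO:yes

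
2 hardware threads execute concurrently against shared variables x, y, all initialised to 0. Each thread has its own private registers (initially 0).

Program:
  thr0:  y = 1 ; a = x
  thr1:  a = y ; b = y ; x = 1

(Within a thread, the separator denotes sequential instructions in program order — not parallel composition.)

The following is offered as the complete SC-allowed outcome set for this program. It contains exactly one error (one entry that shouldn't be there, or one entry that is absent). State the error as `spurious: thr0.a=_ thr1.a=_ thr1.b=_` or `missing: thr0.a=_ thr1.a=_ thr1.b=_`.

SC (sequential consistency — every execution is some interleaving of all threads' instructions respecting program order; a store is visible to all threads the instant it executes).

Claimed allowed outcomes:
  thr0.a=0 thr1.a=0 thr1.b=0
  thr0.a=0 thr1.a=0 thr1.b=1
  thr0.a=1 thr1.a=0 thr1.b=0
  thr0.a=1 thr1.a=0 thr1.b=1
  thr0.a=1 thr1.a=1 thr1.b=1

missing: thr0.a=0 thr1.a=1 thr1.b=1

outcome vector order: (thr0.a,thr1.a,thr1.b)
under SC → 0/0/0; 0/0/1; 0/1/1; 1/0/0; 1/0/1; 1/1/1
SC∖claimed = {0/1/1}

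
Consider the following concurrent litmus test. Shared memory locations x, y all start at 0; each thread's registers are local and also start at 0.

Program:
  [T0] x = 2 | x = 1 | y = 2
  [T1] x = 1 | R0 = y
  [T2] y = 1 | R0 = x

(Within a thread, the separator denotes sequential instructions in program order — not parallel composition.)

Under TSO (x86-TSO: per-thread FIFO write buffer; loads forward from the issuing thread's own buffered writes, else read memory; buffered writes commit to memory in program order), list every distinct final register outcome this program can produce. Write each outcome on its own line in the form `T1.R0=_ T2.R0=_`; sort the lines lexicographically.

T1.R0=0 T2.R0=0
T1.R0=0 T2.R0=1
T1.R0=0 T2.R0=2
T1.R0=1 T2.R0=0
T1.R0=1 T2.R0=1
T1.R0=1 T2.R0=2
T1.R0=2 T2.R0=0
T1.R0=2 T2.R0=1
T1.R0=2 T2.R0=2

outcome vector order: (T1.R0,T2.R0)
|TSO outcomes| = 9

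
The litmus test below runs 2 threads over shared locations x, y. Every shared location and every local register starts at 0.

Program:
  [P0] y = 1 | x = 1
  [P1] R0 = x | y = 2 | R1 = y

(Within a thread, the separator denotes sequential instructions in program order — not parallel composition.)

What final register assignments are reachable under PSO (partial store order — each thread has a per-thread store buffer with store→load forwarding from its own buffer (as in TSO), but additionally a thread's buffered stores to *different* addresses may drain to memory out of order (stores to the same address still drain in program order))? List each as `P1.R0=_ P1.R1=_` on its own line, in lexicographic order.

P1.R0=0 P1.R1=1
P1.R0=0 P1.R1=2
P1.R0=1 P1.R1=1
P1.R0=1 P1.R1=2

outcome vector order: (P1.R0,P1.R1)
|PSO outcomes| = 4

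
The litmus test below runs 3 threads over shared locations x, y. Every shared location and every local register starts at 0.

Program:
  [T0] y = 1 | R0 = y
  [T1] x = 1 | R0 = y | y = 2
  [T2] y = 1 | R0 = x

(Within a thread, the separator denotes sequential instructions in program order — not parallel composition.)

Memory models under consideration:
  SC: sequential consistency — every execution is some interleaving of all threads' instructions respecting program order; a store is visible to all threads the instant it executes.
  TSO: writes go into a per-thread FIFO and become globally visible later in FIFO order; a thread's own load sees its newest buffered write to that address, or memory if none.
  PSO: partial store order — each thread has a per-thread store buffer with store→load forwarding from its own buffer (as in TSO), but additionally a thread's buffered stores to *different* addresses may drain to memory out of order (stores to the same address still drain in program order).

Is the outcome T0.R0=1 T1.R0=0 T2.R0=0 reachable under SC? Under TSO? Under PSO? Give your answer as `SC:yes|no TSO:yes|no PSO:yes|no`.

outcome vector order: (T0.R0,T1.R0,T2.R0)
[SC] allowed = {(1,0,1), (1,1,0), (1,1,1), (2,0,1), (2,1,0), (2,1,1)}
[TSO] allowed = {(1,0,0), (1,0,1), (1,1,0), (1,1,1), (2,0,0), (2,0,1), (2,1,0), (2,1,1)}
[PSO] allowed = {(1,0,0), (1,0,1), (1,1,0), (1,1,1), (2,0,0), (2,0,1), (2,1,0), (2,1,1)}
target (1,0,0) ∈ {TSO,PSO}

SC:no TSO:yes PSO:yes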